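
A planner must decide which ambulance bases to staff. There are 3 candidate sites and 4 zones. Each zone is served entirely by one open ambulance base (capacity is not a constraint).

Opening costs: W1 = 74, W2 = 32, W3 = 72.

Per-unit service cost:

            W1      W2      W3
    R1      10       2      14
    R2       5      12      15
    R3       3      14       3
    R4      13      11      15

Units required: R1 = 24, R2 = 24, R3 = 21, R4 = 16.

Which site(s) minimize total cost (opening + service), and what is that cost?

Open W1 and W2; minimum total cost 513.

For any fixed open set, each zone goes to its cheapest open site; total = fixed + service.
{W1, W2}: R1→W2 2·24=48, R2→W1 5·24=120, R3→W1 3·21=63, R4→W2 11·16=176. Service 407; fixed 106; total 513.
{W1, W2, W3}: R1→W2 2·24=48, R2→W1 5·24=120, R3→W1 3·21=63, R4→W2 11·16=176. Service 407; fixed 178; total 585.
{W2, W3}: R1→W2 2·24=48, R2→W2 12·24=288, R3→W3 3·21=63, R4→W2 11·16=176. Service 575; fixed 104; total 679.
{W2}: service 806 + fixed 32 = 838
No other subset beats 513.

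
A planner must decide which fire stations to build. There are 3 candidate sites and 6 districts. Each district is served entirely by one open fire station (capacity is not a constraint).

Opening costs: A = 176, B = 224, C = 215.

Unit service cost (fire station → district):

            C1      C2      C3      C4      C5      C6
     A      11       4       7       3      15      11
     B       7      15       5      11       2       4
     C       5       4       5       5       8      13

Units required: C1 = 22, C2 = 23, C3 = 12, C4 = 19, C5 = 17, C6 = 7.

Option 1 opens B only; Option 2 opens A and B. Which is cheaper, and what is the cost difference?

Option 1: {B}: C1→B 7·22=154, C2→B 15·23=345, C3→B 5·12=60, C4→B 11·19=209, C5→B 2·17=34, C6→B 4·7=28. Service 830; fixed 224; total 1054.
Option 2: {A, B}: C1→B 7·22=154, C2→A 4·23=92, C3→B 5·12=60, C4→A 3·19=57, C5→B 2·17=34, C6→B 4·7=28. Service 425; fixed 400; total 825.
Difference: |1054 − 825| = 229.

Option 2 is cheaper by 229.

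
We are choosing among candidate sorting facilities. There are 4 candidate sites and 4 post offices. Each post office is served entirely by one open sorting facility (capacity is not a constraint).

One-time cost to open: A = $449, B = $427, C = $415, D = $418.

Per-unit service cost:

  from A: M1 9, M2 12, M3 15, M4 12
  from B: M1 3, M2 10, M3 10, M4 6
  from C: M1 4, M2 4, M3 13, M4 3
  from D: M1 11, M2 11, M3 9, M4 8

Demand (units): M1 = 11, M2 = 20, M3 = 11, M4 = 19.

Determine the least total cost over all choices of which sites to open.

For any fixed open set, each post office goes to its cheapest open site; total = fixed + service.
{C}: M1→C 4·11=44, M2→C 4·20=80, M3→C 13·11=143, M4→C 3·19=57. Service 324; fixed 415; total 739.
{B}: M1→B 3·11=33, M2→B 10·20=200, M3→B 10·11=110, M4→B 6·19=114. Service 457; fixed 427; total 884.
{D}: service 592 + fixed 418 = 1010
{A, B, C, D}: service 269 + fixed 1709 = 1978
No other subset beats 739.

Minimum total cost: 739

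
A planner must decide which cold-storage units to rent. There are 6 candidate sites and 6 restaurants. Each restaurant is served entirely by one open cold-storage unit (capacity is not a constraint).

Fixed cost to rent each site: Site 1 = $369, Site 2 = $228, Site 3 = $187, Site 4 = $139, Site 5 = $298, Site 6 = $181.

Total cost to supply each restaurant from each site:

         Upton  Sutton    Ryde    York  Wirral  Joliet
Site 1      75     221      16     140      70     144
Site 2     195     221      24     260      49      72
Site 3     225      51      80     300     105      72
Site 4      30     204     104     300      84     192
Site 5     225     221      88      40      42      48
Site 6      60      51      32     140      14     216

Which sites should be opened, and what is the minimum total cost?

For any fixed open set, each restaurant goes to its cheapest open site; total = fixed + service.
{Site 6}: Upton→Site 6 60, Sutton→Site 6 51, Ryde→Site 6 32, York→Site 6 140, Wirral→Site 6 14, Joliet→Site 6 216. Service 513; fixed 181; total 694.
{Site 5, Site 6}: service 245 + fixed 479 = 724
{Site 3, Site 6}: Upton→Site 6 60, Sutton→Site 3 51, Ryde→Site 6 32, York→Site 6 140, Wirral→Site 6 14, Joliet→Site 3 72. Service 369; fixed 368; total 737.
{Site 1, Site 2, Site 3, Site 4, Site 5, Site 6}: service 199 + fixed 1402 = 1601
No other subset beats 694.

Open Site 6 only; minimum total cost 694.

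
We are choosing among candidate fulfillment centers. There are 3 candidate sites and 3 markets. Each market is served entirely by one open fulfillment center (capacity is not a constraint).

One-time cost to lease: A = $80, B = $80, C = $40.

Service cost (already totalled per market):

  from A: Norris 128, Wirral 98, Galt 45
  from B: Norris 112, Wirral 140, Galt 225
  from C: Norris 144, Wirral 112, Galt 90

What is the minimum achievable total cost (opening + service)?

Minimum total cost: 351

For any fixed open set, each market goes to its cheapest open site; total = fixed + service.
{A}: Norris→A 128, Wirral→A 98, Galt→A 45. Service 271; fixed 80; total 351.
{C}: service 346 + fixed 40 = 386
{A, C}: Norris→A 128, Wirral→A 98, Galt→A 45. Service 271; fixed 120; total 391.
{A, B, C}: service 255 + fixed 200 = 455
No other subset beats 351.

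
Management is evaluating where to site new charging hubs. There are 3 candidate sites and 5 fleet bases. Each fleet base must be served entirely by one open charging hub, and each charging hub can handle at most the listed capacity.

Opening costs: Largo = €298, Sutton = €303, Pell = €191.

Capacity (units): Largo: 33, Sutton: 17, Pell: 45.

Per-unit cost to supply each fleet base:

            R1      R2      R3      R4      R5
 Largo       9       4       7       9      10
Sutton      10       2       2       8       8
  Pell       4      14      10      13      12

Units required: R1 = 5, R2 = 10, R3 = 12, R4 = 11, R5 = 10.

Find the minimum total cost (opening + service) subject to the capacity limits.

Open {Largo, Pell}: R1→Pell 4·5=20, R2→Largo 4·10=40, R3→Largo 7·12=84, R4→Largo 9·11=99, R5→Pell 12·10=120.
Loads: Largo carries 33/33, Pell carries 15/45. Service 363; fixed 489; total 852.
Next best feasible plan costs 868.

Minimum total cost: 852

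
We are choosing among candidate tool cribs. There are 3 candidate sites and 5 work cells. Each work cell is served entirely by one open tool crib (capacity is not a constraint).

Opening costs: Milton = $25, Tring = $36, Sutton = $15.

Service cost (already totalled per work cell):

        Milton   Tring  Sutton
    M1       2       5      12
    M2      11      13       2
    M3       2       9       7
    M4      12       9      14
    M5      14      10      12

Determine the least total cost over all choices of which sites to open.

Minimum total cost: 62

For any fixed open set, each work cell goes to its cheapest open site; total = fixed + service.
{Sutton}: M1→Sutton 12, M2→Sutton 2, M3→Sutton 7, M4→Sutton 14, M5→Sutton 12. Service 47; fixed 15; total 62.
{Milton}: M1→Milton 2, M2→Milton 11, M3→Milton 2, M4→Milton 12, M5→Milton 14. Service 41; fixed 25; total 66.
{Milton, Sutton}: service 30 + fixed 40 = 70
{Milton, Tring, Sutton}: service 25 + fixed 76 = 101
(All 7 nonempty subsets were checked; Sutton only is lowest.)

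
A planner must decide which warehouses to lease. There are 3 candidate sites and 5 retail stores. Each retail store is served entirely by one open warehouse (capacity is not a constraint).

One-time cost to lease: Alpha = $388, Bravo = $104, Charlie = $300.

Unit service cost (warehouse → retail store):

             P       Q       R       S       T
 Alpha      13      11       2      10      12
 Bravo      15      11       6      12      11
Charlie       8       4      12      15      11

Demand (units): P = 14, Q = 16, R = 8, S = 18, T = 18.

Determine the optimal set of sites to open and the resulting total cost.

Open Bravo only; minimum total cost 952.

For any fixed open set, each retail store goes to its cheapest open site; total = fixed + service.
{Bravo}: P→Bravo 15·14=210, Q→Bravo 11·16=176, R→Bravo 6·8=48, S→Bravo 12·18=216, T→Bravo 11·18=198. Service 848; fixed 104; total 952.
{Charlie}: service 740 + fixed 300 = 1040
{Bravo, Charlie}: service 638 + fixed 404 = 1042
{Alpha, Bravo, Charlie}: P→Charlie 8·14=112, Q→Charlie 4·16=64, R→Alpha 2·8=16, S→Alpha 10·18=180, T→Bravo 11·18=198. Service 570; fixed 792; total 1362.
No other subset beats 952.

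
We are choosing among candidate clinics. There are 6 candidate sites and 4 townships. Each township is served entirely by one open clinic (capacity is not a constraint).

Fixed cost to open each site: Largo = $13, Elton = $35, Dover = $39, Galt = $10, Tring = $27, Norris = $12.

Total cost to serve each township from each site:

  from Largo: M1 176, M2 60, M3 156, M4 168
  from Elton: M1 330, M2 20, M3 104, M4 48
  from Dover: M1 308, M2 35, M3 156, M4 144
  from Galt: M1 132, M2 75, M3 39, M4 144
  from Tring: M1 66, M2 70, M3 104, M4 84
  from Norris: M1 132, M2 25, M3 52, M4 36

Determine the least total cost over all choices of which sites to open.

Minimum total cost: 215

For any fixed open set, each township goes to its cheapest open site; total = fixed + service.
{Galt, Tring, Norris}: M1→Tring 66, M2→Norris 25, M3→Galt 39, M4→Norris 36. Service 166; fixed 49; total 215.
{Tring, Norris}: M1→Tring 66, M2→Norris 25, M3→Norris 52, M4→Norris 36. Service 179; fixed 39; total 218.
{Largo, Galt, Tring, Norris}: M1→Tring 66, M2→Norris 25, M3→Galt 39, M4→Norris 36. Service 166; fixed 62; total 228.
{Largo, Elton, Dover, Galt, Tring, Norris}: M1→Tring 66, M2→Elton 20, M3→Galt 39, M4→Norris 36. Service 161; fixed 136; total 297.
No other subset beats 215.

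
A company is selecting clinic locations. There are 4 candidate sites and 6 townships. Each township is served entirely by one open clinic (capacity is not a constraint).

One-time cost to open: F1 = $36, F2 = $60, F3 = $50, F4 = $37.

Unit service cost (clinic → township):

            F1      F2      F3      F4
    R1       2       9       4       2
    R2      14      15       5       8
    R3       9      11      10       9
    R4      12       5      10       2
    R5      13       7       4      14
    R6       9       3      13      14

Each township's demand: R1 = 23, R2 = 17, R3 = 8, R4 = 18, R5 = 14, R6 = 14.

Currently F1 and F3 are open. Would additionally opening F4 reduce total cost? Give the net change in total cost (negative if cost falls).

Current service cost with {F1, F3}: 565.
Adding F4: each township re-picks its cheapest; new service cost 421, saving 144.
Extra fixed cost: 37. Net change = 37 − 144 = -107.
(Totals: 651 → 544.)

Yes — net change −107 (cost falls by 107).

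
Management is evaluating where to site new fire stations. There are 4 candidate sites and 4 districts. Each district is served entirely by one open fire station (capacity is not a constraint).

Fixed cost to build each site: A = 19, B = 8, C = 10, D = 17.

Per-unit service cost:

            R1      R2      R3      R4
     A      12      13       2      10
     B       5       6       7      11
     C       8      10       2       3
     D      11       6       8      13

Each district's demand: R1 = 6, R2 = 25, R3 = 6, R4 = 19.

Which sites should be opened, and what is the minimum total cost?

Open B and C; minimum total cost 267.

For any fixed open set, each district goes to its cheapest open site; total = fixed + service.
{B, C}: R1→B 5·6=30, R2→B 6·25=150, R3→C 2·6=12, R4→C 3·19=57. Service 249; fixed 18; total 267.
{B, C, D}: R1→B 5·6=30, R2→B 6·25=150, R3→C 2·6=12, R4→C 3·19=57. Service 249; fixed 35; total 284.
{A, B, C}: service 249 + fixed 37 = 286
{A, B, C, D}: R1→B 5·6=30, R2→B 6·25=150, R3→A 2·6=12, R4→C 3·19=57. Service 249; fixed 54; total 303.
No other subset beats 267.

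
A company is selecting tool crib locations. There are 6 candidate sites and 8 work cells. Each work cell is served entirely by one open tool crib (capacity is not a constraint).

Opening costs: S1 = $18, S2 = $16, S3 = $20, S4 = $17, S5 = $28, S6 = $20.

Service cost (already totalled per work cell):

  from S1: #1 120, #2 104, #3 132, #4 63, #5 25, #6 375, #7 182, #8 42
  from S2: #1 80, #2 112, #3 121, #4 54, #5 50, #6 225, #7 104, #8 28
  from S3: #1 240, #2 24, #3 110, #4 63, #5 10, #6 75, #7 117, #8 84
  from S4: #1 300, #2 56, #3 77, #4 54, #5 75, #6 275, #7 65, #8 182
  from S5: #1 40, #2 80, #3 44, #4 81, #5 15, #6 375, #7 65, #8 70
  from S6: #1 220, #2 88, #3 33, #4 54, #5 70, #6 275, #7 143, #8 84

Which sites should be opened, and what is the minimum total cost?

Open S2, S3 and S5; minimum total cost 404.

For any fixed open set, each work cell goes to its cheapest open site; total = fixed + service.
{S2, S3, S5}: #1→S5 40, #2→S3 24, #3→S5 44, #4→S2 54, #5→S3 10, #6→S3 75, #7→S5 65, #8→S2 28. Service 340; fixed 64; total 404.
{S2, S3, S5, S6}: #1→S5 40, #2→S3 24, #3→S6 33, #4→S2 54, #5→S3 10, #6→S3 75, #7→S5 65, #8→S2 28. Service 329; fixed 84; total 413.
{S2, S3, S4, S5}: service 340 + fixed 81 = 421
{S1, S2, S3, S4, S5, S6}: service 329 + fixed 119 = 448
No other subset beats 404.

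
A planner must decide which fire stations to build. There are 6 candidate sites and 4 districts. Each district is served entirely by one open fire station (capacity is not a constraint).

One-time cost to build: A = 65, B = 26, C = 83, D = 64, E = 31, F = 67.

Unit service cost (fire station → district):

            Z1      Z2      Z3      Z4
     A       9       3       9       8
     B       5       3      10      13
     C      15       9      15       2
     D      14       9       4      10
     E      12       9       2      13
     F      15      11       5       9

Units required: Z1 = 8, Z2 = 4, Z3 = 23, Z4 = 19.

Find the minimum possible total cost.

Minimum total cost: 276

For any fixed open set, each district goes to its cheapest open site; total = fixed + service.
{B, C, E}: Z1→B 5·8=40, Z2→B 3·4=12, Z3→E 2·23=46, Z4→C 2·19=38. Service 136; fixed 140; total 276.
{C, E}: service 216 + fixed 114 = 330
{B, C, D, E}: service 136 + fixed 204 = 340
{A, B, C, D, E, F}: Z1→B 5·8=40, Z2→A 3·4=12, Z3→E 2·23=46, Z4→C 2·19=38. Service 136; fixed 336; total 472.
No other subset beats 276.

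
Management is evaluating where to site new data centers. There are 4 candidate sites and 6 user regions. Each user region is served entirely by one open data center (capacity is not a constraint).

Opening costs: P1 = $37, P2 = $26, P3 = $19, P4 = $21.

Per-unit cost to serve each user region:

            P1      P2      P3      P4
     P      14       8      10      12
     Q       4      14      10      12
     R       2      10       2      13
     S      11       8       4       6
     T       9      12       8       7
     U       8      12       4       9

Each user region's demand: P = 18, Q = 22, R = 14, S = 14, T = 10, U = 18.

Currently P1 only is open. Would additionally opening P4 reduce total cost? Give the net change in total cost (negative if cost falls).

Yes — net change −105 (cost falls by 105).

Current service cost with {P1}: 756.
Adding P4: each user region re-picks its cheapest; new service cost 630, saving 126.
Extra fixed cost: 21. Net change = 21 − 126 = -105.
(Totals: 793 → 688.)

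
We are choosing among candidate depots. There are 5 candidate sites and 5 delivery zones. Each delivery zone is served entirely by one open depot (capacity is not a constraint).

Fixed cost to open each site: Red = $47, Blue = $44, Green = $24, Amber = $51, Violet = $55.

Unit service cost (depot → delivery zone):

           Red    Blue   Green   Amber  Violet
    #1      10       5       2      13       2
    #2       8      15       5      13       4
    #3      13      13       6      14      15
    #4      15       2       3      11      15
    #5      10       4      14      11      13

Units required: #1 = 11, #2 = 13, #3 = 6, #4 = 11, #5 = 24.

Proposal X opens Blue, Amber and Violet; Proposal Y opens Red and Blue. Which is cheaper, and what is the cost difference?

Proposal X: {Blue, Amber, Violet}: #1→Violet 2·11=22, #2→Violet 4·13=52, #3→Blue 13·6=78, #4→Blue 2·11=22, #5→Blue 4·24=96. Service 270; fixed 150; total 420.
Proposal Y: {Red, Blue}: #1→Blue 5·11=55, #2→Red 8·13=104, #3→Red 13·6=78, #4→Blue 2·11=22, #5→Blue 4·24=96. Service 355; fixed 91; total 446.
Difference: |420 − 446| = 26.

Proposal X is cheaper by 26.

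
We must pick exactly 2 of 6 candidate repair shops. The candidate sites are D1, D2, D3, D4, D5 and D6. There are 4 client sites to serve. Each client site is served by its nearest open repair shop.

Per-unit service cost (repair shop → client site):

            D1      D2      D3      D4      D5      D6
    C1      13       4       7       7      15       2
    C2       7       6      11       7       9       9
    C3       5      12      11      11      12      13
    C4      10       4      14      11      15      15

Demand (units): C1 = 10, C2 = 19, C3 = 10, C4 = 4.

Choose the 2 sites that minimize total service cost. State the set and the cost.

With exactly 2 open, each client site uses its cheapest among the chosen.
{D1, D2}: C1→D2 4·10=40, C2→D2 6·19=114, C3→D1 5·10=50, C4→D2 4·4=16. Service cost 220.
{D1, D6}: service cost 243
{D2, D6}: service cost 270
Among all 15 size-2 choices, {D1, D2} is lowest.

Choose D1 and D2; total service cost 220.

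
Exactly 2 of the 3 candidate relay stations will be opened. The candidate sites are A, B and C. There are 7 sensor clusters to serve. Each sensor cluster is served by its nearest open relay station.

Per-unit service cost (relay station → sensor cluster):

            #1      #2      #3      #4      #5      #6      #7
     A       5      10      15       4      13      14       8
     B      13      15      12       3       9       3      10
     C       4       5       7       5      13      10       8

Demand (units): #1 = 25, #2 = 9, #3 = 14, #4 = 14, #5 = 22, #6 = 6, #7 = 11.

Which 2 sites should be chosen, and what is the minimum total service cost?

Choose B and C; total service cost 589.

With exactly 2 open, each sensor cluster uses its cheapest among the chosen.
{B, C}: #1→C 4·25=100, #2→C 5·9=45, #3→C 7·14=98, #4→B 3·14=42, #5→B 9·22=198, #6→B 3·6=18, #7→C 8·11=88. Service cost 589.
{A, B}: service cost 729
{A, C}: service cost 733
Among all 3 size-2 choices, {B, C} is lowest.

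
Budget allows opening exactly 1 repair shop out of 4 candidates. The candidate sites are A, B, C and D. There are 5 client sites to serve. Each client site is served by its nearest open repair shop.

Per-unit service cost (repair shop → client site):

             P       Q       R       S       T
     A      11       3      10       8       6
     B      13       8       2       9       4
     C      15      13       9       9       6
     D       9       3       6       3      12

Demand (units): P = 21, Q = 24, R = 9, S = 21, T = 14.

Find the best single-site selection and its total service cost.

Choose D only; total service cost 546.

With exactly 1 open, each client site uses its cheapest among the chosen.
{D}: P→D 9·21=189, Q→D 3·24=72, R→D 6·9=54, S→D 3·21=63, T→D 12·14=168. Service cost 546.
{A}: service cost 645
{B}: service cost 728
Among all 4 size-1 choices, {D} is lowest.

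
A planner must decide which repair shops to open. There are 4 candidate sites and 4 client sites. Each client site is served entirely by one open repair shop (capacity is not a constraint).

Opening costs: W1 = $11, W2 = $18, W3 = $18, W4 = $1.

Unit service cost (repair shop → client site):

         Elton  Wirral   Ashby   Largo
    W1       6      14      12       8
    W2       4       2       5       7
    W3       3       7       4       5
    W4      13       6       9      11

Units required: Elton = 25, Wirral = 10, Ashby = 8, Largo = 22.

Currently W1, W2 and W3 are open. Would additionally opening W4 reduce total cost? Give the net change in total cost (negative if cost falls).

No — net change +1 (cost rises by 1).

Current service cost with {W1, W2, W3}: 237.
Adding W4: each client site re-picks its cheapest; new service cost 237, saving 0.
Extra fixed cost: 1. Net change = 1 − 0 = 1.
(Totals: 284 → 285.)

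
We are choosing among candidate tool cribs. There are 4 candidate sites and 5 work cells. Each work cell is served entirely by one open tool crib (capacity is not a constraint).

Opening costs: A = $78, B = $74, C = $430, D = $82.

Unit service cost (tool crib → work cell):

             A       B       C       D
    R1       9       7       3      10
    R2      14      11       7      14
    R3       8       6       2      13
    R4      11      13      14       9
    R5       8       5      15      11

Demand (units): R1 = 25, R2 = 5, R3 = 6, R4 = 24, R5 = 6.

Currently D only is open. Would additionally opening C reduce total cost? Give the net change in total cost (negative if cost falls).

No — net change +154 (cost rises by 154).

Current service cost with {D}: 680.
Adding C: each work cell re-picks its cheapest; new service cost 404, saving 276.
Extra fixed cost: 430. Net change = 430 − 276 = 154.
(Totals: 762 → 916.)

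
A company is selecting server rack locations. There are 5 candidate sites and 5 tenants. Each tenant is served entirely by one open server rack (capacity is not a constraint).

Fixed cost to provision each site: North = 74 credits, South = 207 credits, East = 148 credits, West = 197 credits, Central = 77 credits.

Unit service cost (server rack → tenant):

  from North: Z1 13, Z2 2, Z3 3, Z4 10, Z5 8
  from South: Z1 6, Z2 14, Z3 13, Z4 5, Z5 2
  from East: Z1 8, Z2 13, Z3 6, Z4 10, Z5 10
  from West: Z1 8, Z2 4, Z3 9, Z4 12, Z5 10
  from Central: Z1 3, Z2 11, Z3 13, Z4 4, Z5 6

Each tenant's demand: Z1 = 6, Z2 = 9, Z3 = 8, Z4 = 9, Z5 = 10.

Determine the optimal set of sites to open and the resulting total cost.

Open North and Central; minimum total cost 307.

For any fixed open set, each tenant goes to its cheapest open site; total = fixed + service.
{North, Central}: Z1→Central 3·6=18, Z2→North 2·9=18, Z3→North 3·8=24, Z4→Central 4·9=36, Z5→Central 6·10=60. Service 156; fixed 151; total 307.
{North}: Z1→North 13·6=78, Z2→North 2·9=18, Z3→North 3·8=24, Z4→North 10·9=90, Z5→North 8·10=80. Service 290; fixed 74; total 364.
{Central}: service 317 + fixed 77 = 394
{North, South, East, West, Central}: Z1→Central 3·6=18, Z2→North 2·9=18, Z3→North 3·8=24, Z4→Central 4·9=36, Z5→South 2·10=20. Service 116; fixed 703; total 819.
No other subset beats 307.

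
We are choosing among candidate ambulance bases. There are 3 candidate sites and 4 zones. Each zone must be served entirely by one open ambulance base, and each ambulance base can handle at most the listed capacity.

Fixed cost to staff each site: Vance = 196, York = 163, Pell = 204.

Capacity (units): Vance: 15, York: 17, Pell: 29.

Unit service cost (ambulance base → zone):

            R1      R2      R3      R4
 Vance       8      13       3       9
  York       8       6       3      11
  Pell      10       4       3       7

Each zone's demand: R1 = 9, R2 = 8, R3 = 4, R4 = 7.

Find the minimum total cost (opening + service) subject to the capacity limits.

Open {Pell}: R1→Pell 10·9=90, R2→Pell 4·8=32, R3→Pell 3·4=12, R4→Pell 7·7=49.
Loads: Pell carries 28/29. Service 183; fixed 204; total 387.
Next best feasible plan costs 532.

Minimum total cost: 387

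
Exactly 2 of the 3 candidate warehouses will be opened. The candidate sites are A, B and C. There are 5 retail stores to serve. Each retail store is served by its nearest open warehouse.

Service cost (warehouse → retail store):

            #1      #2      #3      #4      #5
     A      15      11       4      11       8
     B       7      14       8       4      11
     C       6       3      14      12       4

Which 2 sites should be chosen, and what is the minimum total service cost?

With exactly 2 open, each retail store uses its cheapest among the chosen.
{B, C}: #1→C 6, #2→C 3, #3→B 8, #4→B 4, #5→C 4. Service cost 25.
{A, C}: service cost 28
{A, B}: service cost 34
Among all 3 size-2 choices, {B, C} is lowest.

Choose B and C; total service cost 25.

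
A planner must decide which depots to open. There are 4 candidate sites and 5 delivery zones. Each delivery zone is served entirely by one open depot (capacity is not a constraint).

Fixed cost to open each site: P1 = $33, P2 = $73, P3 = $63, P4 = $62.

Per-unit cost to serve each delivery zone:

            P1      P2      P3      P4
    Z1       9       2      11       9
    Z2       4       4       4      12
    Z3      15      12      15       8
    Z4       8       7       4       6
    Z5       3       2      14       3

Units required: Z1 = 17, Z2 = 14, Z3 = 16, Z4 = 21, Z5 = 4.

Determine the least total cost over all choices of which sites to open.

Minimum total cost: 487

For any fixed open set, each delivery zone goes to its cheapest open site; total = fixed + service.
{P2, P4}: Z1→P2 2·17=34, Z2→P2 4·14=56, Z3→P4 8·16=128, Z4→P4 6·21=126, Z5→P2 2·4=8. Service 352; fixed 135; total 487.
{P2, P3, P4}: service 310 + fixed 198 = 508
{P2}: service 437 + fixed 73 = 510
{P1, P2, P3, P4}: service 310 + fixed 231 = 541
(All 15 nonempty subsets were checked; P2 and P4 is lowest.)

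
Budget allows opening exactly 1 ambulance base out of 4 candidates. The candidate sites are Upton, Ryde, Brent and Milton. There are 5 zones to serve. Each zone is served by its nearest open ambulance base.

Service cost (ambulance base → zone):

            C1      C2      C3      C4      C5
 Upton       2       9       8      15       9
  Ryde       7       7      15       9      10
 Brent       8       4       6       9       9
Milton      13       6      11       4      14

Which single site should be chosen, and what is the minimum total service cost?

With exactly 1 open, each zone uses its cheapest among the chosen.
{Brent}: C1→Brent 8, C2→Brent 4, C3→Brent 6, C4→Brent 9, C5→Brent 9. Service cost 36.
{Upton}: service cost 43
{Ryde}: service cost 48
Among all 4 size-1 choices, {Brent} is lowest.

Choose Brent only; total service cost 36.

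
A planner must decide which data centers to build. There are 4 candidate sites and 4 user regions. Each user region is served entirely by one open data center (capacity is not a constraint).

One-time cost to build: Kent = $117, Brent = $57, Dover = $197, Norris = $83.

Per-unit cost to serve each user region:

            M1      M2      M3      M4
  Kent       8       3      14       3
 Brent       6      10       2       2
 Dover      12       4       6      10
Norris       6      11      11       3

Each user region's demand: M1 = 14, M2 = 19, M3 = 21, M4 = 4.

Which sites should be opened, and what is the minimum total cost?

For any fixed open set, each user region goes to its cheapest open site; total = fixed + service.
{Kent, Brent}: M1→Brent 6·14=84, M2→Kent 3·19=57, M3→Brent 2·21=42, M4→Brent 2·4=8. Service 191; fixed 174; total 365.
{Brent}: service 324 + fixed 57 = 381
{Kent, Brent, Norris}: service 191 + fixed 257 = 448
{Kent, Brent, Dover, Norris}: service 191 + fixed 454 = 645
No other subset beats 365.

Open Kent and Brent; minimum total cost 365.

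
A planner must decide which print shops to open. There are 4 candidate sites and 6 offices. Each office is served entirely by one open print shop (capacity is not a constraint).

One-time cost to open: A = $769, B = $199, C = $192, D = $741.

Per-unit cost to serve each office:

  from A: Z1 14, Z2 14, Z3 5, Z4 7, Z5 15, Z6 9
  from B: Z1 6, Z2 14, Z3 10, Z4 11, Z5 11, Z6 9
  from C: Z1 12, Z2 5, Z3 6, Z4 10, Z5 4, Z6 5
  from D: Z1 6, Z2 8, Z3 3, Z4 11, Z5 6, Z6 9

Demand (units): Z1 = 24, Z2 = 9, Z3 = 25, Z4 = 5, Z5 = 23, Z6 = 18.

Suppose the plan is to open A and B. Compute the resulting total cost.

Total cost: 1813

Each office is assigned to its cheapest site among the open ones.
{A, B}: Z1→B 6·24=144, Z2→A 14·9=126, Z3→A 5·25=125, Z4→A 7·5=35, Z5→B 11·23=253, Z6→A 9·18=162. Service 845; fixed 968; total 1813.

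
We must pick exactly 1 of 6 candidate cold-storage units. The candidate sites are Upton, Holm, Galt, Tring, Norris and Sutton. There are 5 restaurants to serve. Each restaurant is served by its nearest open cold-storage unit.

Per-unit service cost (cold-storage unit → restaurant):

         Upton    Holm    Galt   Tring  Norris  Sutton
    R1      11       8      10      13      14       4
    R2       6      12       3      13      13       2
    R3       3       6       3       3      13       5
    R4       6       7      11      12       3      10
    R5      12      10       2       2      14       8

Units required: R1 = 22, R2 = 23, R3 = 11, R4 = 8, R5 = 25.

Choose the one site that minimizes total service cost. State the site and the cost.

Choose Galt only; total service cost 460.

With exactly 1 open, each restaurant uses its cheapest among the chosen.
{Galt}: R1→Galt 10·22=220, R2→Galt 3·23=69, R3→Galt 3·11=33, R4→Galt 11·8=88, R5→Galt 2·25=50. Service cost 460.
{Sutton}: service cost 469
{Upton}: service cost 761
Among all 6 size-1 choices, {Galt} is lowest.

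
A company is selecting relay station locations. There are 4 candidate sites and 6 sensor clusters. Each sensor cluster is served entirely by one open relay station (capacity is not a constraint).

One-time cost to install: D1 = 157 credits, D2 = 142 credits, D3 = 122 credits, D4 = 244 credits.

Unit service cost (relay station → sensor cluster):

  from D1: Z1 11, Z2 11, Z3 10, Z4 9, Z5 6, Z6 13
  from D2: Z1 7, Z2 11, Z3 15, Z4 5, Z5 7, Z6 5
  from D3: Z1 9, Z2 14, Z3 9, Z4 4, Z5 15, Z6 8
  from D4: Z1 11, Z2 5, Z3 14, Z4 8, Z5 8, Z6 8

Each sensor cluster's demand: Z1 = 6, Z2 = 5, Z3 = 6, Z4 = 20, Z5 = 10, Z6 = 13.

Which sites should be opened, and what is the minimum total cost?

Open D2 only; minimum total cost 564.

For any fixed open set, each sensor cluster goes to its cheapest open site; total = fixed + service.
{D2}: Z1→D2 7·6=42, Z2→D2 11·5=55, Z3→D2 15·6=90, Z4→D2 5·20=100, Z5→D2 7·10=70, Z6→D2 5·13=65. Service 422; fixed 142; total 564.
{D2, D3}: Z1→D2 7·6=42, Z2→D2 11·5=55, Z3→D3 9·6=54, Z4→D3 4·20=80, Z5→D2 7·10=70, Z6→D2 5·13=65. Service 366; fixed 264; total 630.
{D3}: service 512 + fixed 122 = 634
{D1, D2, D3, D4}: Z1→D2 7·6=42, Z2→D4 5·5=25, Z3→D3 9·6=54, Z4→D3 4·20=80, Z5→D1 6·10=60, Z6→D2 5·13=65. Service 326; fixed 665; total 991.
No other subset beats 564.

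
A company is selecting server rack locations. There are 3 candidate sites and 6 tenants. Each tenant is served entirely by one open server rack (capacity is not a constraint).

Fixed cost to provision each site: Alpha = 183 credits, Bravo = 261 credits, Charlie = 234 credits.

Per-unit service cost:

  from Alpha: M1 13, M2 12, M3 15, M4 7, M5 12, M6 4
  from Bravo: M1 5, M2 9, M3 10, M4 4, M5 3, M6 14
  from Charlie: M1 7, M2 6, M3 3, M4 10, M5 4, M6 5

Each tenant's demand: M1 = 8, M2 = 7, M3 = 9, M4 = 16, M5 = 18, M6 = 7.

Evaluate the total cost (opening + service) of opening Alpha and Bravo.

Each tenant is assigned to its cheapest site among the open ones.
{Alpha, Bravo}: M1→Bravo 5·8=40, M2→Bravo 9·7=63, M3→Bravo 10·9=90, M4→Bravo 4·16=64, M5→Bravo 3·18=54, M6→Alpha 4·7=28. Service 339; fixed 444; total 783.

Total cost: 783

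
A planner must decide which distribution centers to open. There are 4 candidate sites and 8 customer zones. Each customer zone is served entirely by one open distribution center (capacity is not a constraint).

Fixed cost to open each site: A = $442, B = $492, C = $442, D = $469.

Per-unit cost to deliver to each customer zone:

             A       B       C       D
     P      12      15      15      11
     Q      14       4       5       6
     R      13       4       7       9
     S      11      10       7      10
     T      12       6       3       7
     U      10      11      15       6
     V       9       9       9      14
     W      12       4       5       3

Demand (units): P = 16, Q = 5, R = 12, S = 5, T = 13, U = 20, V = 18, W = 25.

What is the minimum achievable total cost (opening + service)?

For any fixed open set, each customer zone goes to its cheapest open site; total = fixed + service.
{D}: P→D 11·16=176, Q→D 6·5=30, R→D 9·12=108, S→D 10·5=50, T→D 7·13=91, U→D 6·20=120, V→D 14·18=252, W→D 3·25=75. Service 902; fixed 469; total 1371.
{B}: service 918 + fixed 492 = 1410
{C}: P→C 15·16=240, Q→C 5·5=25, R→C 7·12=84, S→C 7·5=35, T→C 3·13=39, U→C 15·20=300, V→C 9·18=162, W→C 5·25=125. Service 1010; fixed 442; total 1452.
{A, B, C, D}: service 675 + fixed 1845 = 2520
No other subset beats 1371.

Minimum total cost: 1371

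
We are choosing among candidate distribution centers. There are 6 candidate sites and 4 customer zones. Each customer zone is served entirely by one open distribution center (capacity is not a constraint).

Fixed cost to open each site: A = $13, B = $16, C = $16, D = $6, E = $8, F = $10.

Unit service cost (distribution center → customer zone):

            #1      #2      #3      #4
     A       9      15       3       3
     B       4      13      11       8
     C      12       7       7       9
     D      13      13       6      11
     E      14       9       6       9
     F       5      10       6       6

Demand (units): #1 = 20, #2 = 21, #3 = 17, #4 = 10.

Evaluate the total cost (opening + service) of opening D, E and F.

Total cost: 475

Each customer zone is assigned to its cheapest site among the open ones.
{D, E, F}: #1→F 5·20=100, #2→E 9·21=189, #3→D 6·17=102, #4→F 6·10=60. Service 451; fixed 24; total 475.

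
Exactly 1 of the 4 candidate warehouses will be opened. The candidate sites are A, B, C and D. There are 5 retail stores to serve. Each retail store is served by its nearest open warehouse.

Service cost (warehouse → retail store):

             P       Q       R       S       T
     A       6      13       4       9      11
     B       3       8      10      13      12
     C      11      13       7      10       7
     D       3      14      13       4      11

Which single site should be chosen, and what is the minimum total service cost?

With exactly 1 open, each retail store uses its cheapest among the chosen.
{A}: P→A 6, Q→A 13, R→A 4, S→A 9, T→A 11. Service cost 43.
{D}: service cost 45
{B}: service cost 46
Among all 4 size-1 choices, {A} is lowest.

Choose A only; total service cost 43.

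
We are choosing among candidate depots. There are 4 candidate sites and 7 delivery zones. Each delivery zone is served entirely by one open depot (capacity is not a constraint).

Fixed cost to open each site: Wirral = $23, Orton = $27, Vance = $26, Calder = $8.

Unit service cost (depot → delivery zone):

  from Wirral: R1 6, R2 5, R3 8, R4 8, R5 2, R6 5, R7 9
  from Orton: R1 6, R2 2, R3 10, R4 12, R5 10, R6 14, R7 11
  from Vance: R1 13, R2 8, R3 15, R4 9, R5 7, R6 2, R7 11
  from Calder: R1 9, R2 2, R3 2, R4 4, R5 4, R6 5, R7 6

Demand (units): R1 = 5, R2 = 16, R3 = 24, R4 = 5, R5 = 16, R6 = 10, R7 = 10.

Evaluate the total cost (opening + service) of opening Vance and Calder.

Total cost: 323

Each delivery zone is assigned to its cheapest site among the open ones.
{Vance, Calder}: R1→Calder 9·5=45, R2→Calder 2·16=32, R3→Calder 2·24=48, R4→Calder 4·5=20, R5→Calder 4·16=64, R6→Vance 2·10=20, R7→Calder 6·10=60. Service 289; fixed 34; total 323.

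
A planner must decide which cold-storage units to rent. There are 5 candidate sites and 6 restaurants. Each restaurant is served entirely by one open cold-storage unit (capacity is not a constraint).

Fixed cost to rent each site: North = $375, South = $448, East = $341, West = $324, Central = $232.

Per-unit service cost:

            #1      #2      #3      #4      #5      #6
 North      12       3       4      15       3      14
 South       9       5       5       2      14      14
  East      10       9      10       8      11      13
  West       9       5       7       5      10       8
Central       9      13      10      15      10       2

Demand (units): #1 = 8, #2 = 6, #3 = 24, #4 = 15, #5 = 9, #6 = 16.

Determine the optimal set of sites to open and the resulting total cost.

For any fixed open set, each restaurant goes to its cheapest open site; total = fixed + service.
{West}: #1→West 9·8=72, #2→West 5·6=30, #3→West 7·24=168, #4→West 5·15=75, #5→West 10·9=90, #6→West 8·16=128. Service 563; fixed 324; total 887.
{Central}: service 737 + fixed 232 = 969
{West, Central}: #1→West 9·8=72, #2→West 5·6=30, #3→West 7·24=168, #4→West 5·15=75, #5→West 10·9=90, #6→Central 2·16=32. Service 467; fixed 556; total 1023.
{North, South, East, West, Central}: #1→South 9·8=72, #2→North 3·6=18, #3→North 4·24=96, #4→South 2·15=30, #5→North 3·9=27, #6→Central 2·16=32. Service 275; fixed 1720; total 1995.
No other subset beats 887.

Open West only; minimum total cost 887.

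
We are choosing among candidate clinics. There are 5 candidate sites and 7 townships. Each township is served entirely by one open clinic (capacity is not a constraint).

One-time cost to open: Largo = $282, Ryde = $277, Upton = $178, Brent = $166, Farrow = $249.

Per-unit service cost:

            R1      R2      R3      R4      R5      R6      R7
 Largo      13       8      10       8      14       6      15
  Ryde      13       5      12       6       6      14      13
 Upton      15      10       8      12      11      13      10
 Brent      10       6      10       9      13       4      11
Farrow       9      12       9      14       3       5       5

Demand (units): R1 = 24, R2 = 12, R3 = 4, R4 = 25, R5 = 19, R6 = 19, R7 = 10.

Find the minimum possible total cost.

For any fixed open set, each township goes to its cheapest open site; total = fixed + service.
{Brent, Farrow}: R1→Farrow 9·24=216, R2→Brent 6·12=72, R3→Farrow 9·4=36, R4→Brent 9·25=225, R5→Farrow 3·19=57, R6→Brent 4·19=76, R7→Farrow 5·10=50. Service 732; fixed 415; total 1147.
{Brent}: service 1010 + fixed 166 = 1176
{Ryde, Farrow}: R1→Farrow 9·24=216, R2→Ryde 5·12=60, R3→Farrow 9·4=36, R4→Ryde 6·25=150, R5→Farrow 3·19=57, R6→Farrow 5·19=95, R7→Farrow 5·10=50. Service 664; fixed 526; total 1190.
{Largo, Ryde, Upton, Brent, Farrow}: service 641 + fixed 1152 = 1793
No other subset beats 1147.

Minimum total cost: 1147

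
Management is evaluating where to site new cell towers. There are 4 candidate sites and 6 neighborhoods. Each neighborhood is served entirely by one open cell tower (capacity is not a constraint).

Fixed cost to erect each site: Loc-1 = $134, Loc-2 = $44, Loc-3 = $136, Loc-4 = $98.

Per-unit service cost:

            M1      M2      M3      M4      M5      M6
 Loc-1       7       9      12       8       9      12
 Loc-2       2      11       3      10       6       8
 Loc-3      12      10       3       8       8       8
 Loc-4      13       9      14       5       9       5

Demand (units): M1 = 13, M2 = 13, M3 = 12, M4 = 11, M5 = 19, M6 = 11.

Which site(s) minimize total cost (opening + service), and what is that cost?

For any fixed open set, each neighborhood goes to its cheapest open site; total = fixed + service.
{Loc-2, Loc-4}: M1→Loc-2 2·13=26, M2→Loc-4 9·13=117, M3→Loc-2 3·12=36, M4→Loc-4 5·11=55, M5→Loc-2 6·19=114, M6→Loc-4 5·11=55. Service 403; fixed 142; total 545.
{Loc-2}: M1→Loc-2 2·13=26, M2→Loc-2 11·13=143, M3→Loc-2 3·12=36, M4→Loc-2 10·11=110, M5→Loc-2 6·19=114, M6→Loc-2 8·11=88. Service 517; fixed 44; total 561.
{Loc-1, Loc-2}: service 469 + fixed 178 = 647
{Loc-1, Loc-2, Loc-3, Loc-4}: M1→Loc-2 2·13=26, M2→Loc-1 9·13=117, M3→Loc-2 3·12=36, M4→Loc-4 5·11=55, M5→Loc-2 6·19=114, M6→Loc-4 5·11=55. Service 403; fixed 412; total 815.
(All 15 nonempty subsets were checked; Loc-2 and Loc-4 is lowest.)

Open Loc-2 and Loc-4; minimum total cost 545.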